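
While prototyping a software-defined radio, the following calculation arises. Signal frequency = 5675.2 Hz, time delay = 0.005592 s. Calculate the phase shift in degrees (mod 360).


Phase shift from frequency and time delay:
phi = 360 * f * t_delay
    = 360 * 5675.2 * 0.005592
    = 11424.86 degrees
    mod 360 = 264.86 degrees

264.86 degrees


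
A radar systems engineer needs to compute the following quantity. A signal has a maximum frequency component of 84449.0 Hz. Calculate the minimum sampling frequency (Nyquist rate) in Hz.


The Nyquist rate is twice the maximum frequency component.
fs_min = 2 * fmax
      = 2 * 84449.0
      = 168898.0 Hz

168898.0


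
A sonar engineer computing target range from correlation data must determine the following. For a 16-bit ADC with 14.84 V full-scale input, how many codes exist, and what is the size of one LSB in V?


Step 1 — number of quantization levels:
L = 2^N = 2^16 = 65536

Step 2 — LSB step size:
delta = Vfs / L
      = 14.84 / 65536
      = 0.00022644 V

Levels = 65536; step size = 0.00022644 V


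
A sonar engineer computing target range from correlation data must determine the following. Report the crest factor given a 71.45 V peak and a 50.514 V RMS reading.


Crest factor is the ratio of peak to RMS:
CF = V_peak / V_rms
   = 71.45 / 50.514
   = 1.4145

1.4145


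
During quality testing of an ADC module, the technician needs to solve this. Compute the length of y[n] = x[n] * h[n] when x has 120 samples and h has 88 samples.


Linear convolution output length:
L = N + M - 1
  = 120 + 88 - 1
  = 207 samples

207


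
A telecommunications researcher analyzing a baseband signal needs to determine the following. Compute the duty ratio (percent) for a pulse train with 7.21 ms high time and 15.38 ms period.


Duty cycle as a percentage:
DC = (t_on / T) * 100
   = (7.21 / 15.38) * 100
   = 0.468791 * 100
   = 46.88 %

46.88 %


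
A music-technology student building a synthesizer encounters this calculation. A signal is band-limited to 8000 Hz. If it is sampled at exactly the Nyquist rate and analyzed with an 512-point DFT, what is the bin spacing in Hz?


Step 1 — Nyquist sampling rate:
fs = 2 * fmax = 2 * 8000 = 16000 Hz

Step 2 — DFT bin spacing:
df = fs / N = 16000 / 512 = 31.25 Hz

31.25 Hz


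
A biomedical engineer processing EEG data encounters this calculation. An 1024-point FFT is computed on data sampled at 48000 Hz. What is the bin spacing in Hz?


DFT frequency resolution:
df = fs / N
   = 48000 / 1024
   = 46.875 Hz

46.875 Hz


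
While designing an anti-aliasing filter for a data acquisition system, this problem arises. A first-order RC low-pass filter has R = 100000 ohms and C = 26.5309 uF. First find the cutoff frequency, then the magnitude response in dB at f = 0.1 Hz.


Step 1 — cutoff frequency:
fc = 1 / (2*pi*R*C)
C = 26.5309 uF = 2.65309e-05 F
fc = 1 / (2*pi*100000*2.65309e-05)
   = 0.0599885 Hz

Step 2 — magnitude at f = 0.1 Hz:
|H(f)| = 1 / sqrt(1 + (f/fc)^2)
f/fc = 0.1 / 0.0599885 = 1.666986
|H| = 1 / sqrt(1 + 2.778842) = 0.5144233
|H|_dB = 20*log10(0.5144233) = -5.77 dB

fc = 0.0599885 Hz; |H(0.1 Hz)| = -5.77 dB


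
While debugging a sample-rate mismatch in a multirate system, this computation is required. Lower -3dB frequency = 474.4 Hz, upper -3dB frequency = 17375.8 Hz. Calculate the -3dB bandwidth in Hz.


Bandwidth is the difference of -3dB frequencies:
BW = f_high - f_low
   = 17375.8 - 474.4
   = 16901.4 Hz

16901.4 Hz


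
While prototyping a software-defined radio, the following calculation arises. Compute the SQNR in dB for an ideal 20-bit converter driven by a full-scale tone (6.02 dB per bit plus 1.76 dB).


Theoretical SNR for a full-scale sinusoid:
SNR = 6.02 * N + 1.76
    = 6.02 * 20 + 1.76
    = 120.4 + 1.76
    = 122.16 dB

122.16 dB


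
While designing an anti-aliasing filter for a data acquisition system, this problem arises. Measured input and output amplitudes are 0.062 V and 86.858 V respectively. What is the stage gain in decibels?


Voltage gain in dB:
G = 20 * log10(Vout / Vin)
  = 20 * log10(86.858 / 0.062)
  = 20 * log10(1400.935484)
  = 20 * 3.146418
  = 62.93 dB

62.93 dB


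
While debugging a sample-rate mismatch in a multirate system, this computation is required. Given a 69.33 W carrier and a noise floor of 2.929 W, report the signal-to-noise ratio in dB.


SNR in decibels:
SNR = 10 * log10(Ps / Pn)
    = 10 * log10(69.33 / 2.929)
    = 10 * log10(23.6702)
    = 10 * 1.3742
    = 13.74 dB

13.74 dB


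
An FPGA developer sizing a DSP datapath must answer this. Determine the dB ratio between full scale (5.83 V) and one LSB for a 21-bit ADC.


Dynamic range from full-scale to LSB:
V_min = V_max / 2^bits = 5.83 / 2^21
DR = 20 * log10(V_max / V_min)
   = 20 * log10(2^21)
   = 20 * 21 * log10(2)
   = 126.43 dB

126.43 dB


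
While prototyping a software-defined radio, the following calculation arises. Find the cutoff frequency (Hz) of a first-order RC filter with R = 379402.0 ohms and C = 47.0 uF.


Cutoff frequency of a first-order RC filter:
fc = 1 / (2 * pi * R * C)
C = 47.0 uF = 4.7e-05 F
fc = 1 / (2 * pi * 379402.0 * 4.7e-05)
   = 1 / 112.04109437998
   = 0.008925 Hz

0.008925 Hz


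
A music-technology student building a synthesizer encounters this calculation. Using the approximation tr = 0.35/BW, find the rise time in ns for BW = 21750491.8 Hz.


Rise time from bandwidth relationship:
tr = 0.35 / BW
   = 0.35 / 21750491.8
   = 1.609159017e-08 s
   = 16.0916 ns

16.0916 ns


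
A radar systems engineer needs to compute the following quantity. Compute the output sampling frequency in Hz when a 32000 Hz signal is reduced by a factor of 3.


Decimation reduces the sample rate:
fs_out = fs_in / M
       = 32000 / 3
       = 10666.6667 Hz

10666.6667 Hz


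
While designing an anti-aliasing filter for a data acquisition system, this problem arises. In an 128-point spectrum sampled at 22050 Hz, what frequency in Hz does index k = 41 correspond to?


Frequency of DFT bin k:
f_k = k * fs / N
    = 41 * 22050 / 128
    = 904050 / 128
    = 7062.891 Hz

7062.891 Hz


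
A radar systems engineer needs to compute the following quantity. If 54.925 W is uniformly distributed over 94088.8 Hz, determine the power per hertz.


Power spectral density:
PSD = P / BW
    = 54.925 / 94088.8
    = 0.00058376 W/Hz

0.00058376 W/Hz


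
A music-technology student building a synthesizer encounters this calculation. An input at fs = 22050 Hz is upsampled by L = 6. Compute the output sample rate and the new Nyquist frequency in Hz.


Step 1 — output sample rate after interpolation by L:
fs_out = L * fs_in = 6 * 22050 = 132300 Hz

Step 2 — Nyquist frequency of the output stream:
f_Nyq = fs_out / 2 = 132300 / 2 = 66150.0 Hz

fs_out = 132300 Hz; f_Nyquist = 66150.0 Hz


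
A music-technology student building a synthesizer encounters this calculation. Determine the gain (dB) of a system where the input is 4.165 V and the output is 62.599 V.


Voltage gain in dB:
G = 20 * log10(Vout / Vin)
  = 20 * log10(62.599 / 4.165)
  = 20 * log10(15.029772)
  = 20 * 1.176952
  = 23.54 dB

23.54 dB


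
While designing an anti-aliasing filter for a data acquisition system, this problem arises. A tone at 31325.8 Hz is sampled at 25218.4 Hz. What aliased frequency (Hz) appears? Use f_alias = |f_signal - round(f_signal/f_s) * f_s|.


Compute the nearest integer multiple of fs to the signal:
n = round(31325.8 / 25218.4) = 1
f_alias = |31325.8 - 1 * 25218.4|
        = |31325.8 - 25218.4|
        = 6107.4 Hz

6107.4


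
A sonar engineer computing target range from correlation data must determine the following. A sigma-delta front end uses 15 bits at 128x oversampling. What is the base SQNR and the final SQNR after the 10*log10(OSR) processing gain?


Step 1 — baseline SQNR at Nyquist:
SQNR_base = 6.02*N + 1.76
          = 6.02*15 + 1.76
          = 92.06 dB

Step 2 — oversampling processing gain:
G = 10*log10(OSR) = 10*log10(128) = 21.07 dB

Step 3 — total:
SQNR_total = 92.06 + 21.07 = 113.13 dB

Base SQNR = 92.06 dB; oversampled SQNR = 113.13 dB


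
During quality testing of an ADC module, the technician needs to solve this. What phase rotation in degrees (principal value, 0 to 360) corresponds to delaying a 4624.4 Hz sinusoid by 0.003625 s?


Phase shift from frequency and time delay:
phi = 360 * f * t_delay
    = 360 * 4624.4 * 0.003625
    = 6034.84 degrees
    mod 360 = 274.84 degrees

274.84 degrees


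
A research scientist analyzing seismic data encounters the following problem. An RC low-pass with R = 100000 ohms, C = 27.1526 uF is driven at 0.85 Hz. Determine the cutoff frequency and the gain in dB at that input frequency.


Step 1 — cutoff frequency:
fc = 1 / (2*pi*R*C)
C = 27.1526 uF = 2.71526e-05 F
fc = 1 / (2*pi*100000*2.71526e-05)
   = 0.058615 Hz

Step 2 — magnitude at f = 0.85 Hz:
|H(f)| = 1 / sqrt(1 + (f/fc)^2)
f/fc = 0.85 / 0.058615 = 14.501407
|H| = 1 / sqrt(1 + 210.290805) = 0.0687954
|H|_dB = 20*log10(0.0687954) = -23.25 dB

fc = 0.058615 Hz; |H(0.85 Hz)| = -23.25 dB


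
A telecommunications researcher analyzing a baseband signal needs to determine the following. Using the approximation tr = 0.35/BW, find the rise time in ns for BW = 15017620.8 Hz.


Rise time from bandwidth relationship:
tr = 0.35 / BW
   = 0.35 / 15017620.8
   = 2.330595536e-08 s
   = 23.306 ns

23.306 ns


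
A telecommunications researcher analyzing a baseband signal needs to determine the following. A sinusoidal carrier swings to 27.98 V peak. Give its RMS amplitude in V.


RMS voltage for a sinusoidal waveform:
V_rms = V_peak / sqrt(2)
      = 27.98 / 1.414214
      = 19.785 V

19.785 V


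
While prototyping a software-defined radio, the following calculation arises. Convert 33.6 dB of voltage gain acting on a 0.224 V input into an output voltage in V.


Output voltage from dB gain:
V_out = V_in * 10^(gain_dB / 20)
      = 0.224 * 10^(33.6 / 20)
      = 0.224 * 47.863009
      = 10.7213 V

10.7213 V


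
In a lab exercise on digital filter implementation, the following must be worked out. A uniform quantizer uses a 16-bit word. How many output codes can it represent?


Number of quantization levels = 2^N
= 2^16
= 65536

65536


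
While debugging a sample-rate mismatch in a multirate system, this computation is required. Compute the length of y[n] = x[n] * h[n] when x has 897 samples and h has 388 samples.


Linear convolution output length:
L = N + M - 1
  = 897 + 388 - 1
  = 1284 samples

1284


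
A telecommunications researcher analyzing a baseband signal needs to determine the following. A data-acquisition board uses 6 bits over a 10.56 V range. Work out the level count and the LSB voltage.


Step 1 — number of quantization levels:
L = 2^N = 2^6 = 64

Step 2 — LSB step size:
delta = Vfs / L
      = 10.56 / 64
      = 0.165 V

Levels = 64; step size = 0.165 V


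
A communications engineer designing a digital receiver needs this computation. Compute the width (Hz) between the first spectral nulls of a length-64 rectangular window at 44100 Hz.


Main lobe width for a rectangular window:
Width = 2 * fs / N
      = 2 * 44100 / 64
      = 88200 / 64
      = 1378.125 Hz

1378.125 Hz


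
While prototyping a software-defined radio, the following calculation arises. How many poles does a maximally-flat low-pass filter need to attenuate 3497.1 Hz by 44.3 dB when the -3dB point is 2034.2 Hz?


Butterworth filter order formula:
n = log10(10^(A/10) - 1) / (2 * log10(f_stop/f_pass))
10^(44.3/10) - 1 = 26914.348
f_stop/f_pass = 3497.1 / 2034.2 = 1.7192
n = 9.4129 -> ceil = 10

10


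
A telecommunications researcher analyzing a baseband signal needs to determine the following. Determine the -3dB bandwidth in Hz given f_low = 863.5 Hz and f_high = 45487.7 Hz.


Bandwidth is the difference of -3dB frequencies:
BW = f_high - f_low
   = 45487.7 - 863.5
   = 44624.2 Hz

44624.2 Hz


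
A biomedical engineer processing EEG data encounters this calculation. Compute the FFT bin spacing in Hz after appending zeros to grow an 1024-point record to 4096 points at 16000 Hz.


Frequency resolution after zero-padding:
N_padded = 1024 * 4 = 4096
df = fs / N_padded
   = 16000 / 4096
   = 3.9062 Hz

3.9062 Hz


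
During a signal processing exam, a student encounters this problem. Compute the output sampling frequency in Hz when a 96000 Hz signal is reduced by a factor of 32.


Decimation reduces the sample rate:
fs_out = fs_in / M
       = 96000 / 32
       = 3000.0 Hz

3000.0 Hz


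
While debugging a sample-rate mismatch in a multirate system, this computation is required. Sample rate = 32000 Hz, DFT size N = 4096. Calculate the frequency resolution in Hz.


DFT frequency resolution:
df = fs / N
   = 32000 / 4096
   = 7.8125 Hz

7.8125 Hz


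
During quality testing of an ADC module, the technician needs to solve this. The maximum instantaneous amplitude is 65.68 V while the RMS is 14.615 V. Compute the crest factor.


Crest factor is the ratio of peak to RMS:
CF = V_peak / V_rms
   = 65.68 / 14.615
   = 4.494

4.494


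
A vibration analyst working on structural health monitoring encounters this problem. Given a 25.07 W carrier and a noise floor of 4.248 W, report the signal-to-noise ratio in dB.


SNR in decibels:
SNR = 10 * log10(Ps / Pn)
    = 10 * log10(25.07 / 4.248)
    = 10 * log10(5.9016)
    = 10 * 0.771
    = 7.71 dB

7.71 dB


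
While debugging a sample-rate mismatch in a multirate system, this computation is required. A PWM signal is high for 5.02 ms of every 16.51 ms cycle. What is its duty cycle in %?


Duty cycle as a percentage:
DC = (t_on / T) * 100
   = (5.02 / 16.51) * 100
   = 0.304058 * 100
   = 30.41 %

30.41 %


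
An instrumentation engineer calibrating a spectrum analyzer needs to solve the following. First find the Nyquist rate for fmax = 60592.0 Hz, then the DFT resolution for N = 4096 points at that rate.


Step 1 — Nyquist sampling rate:
fs = 2 * fmax = 2 * 60592.0 = 121184.0 Hz

Step 2 — DFT bin spacing:
df = fs / N = 121184.0 / 4096 = 29.5859 Hz

29.5859 Hz


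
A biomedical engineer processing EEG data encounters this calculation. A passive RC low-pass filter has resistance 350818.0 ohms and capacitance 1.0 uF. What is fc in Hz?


Cutoff frequency of a first-order RC filter:
fc = 1 / (2 * pi * R * C)
C = 1.0 uF = 1e-06 F
fc = 1 / (2 * pi * 350818.0 * 1e-06)
   = 1 / 2.2042545030941
   = 0.453668 Hz

0.453668 Hz


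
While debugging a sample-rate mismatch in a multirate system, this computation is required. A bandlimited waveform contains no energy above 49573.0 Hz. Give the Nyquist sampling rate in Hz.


The Nyquist rate is twice the maximum frequency component.
fs_min = 2 * fmax
      = 2 * 49573.0
      = 99146.0 Hz

99146.0


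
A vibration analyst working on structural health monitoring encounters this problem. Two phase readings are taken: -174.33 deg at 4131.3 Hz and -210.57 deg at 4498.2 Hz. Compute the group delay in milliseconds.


Group delay from phase difference:
tau = -d(phi)/d(omega)
d(phi) = -36.24 deg = -0.632507 rad
d(omega) = 2*pi*(4498.2 - 4131.3) = 2305.3007 rad/s
tau = -(-0.632507) / 2305.3007
    = 0.2744 ms

0.2744 ms


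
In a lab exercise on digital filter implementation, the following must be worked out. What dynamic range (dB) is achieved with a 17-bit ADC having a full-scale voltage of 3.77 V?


Dynamic range from full-scale to LSB:
V_min = V_max / 2^bits = 3.77 / 2^17
DR = 20 * log10(V_max / V_min)
   = 20 * log10(2^17)
   = 20 * 17 * log10(2)
   = 102.35 dB

102.35 dB


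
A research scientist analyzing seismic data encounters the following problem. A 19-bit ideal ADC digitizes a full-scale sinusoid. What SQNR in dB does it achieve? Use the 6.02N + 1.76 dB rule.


Theoretical SNR for a full-scale sinusoid:
SNR = 6.02 * N + 1.76
    = 6.02 * 19 + 1.76
    = 114.38 + 1.76
    = 116.14 dB

116.14 dB


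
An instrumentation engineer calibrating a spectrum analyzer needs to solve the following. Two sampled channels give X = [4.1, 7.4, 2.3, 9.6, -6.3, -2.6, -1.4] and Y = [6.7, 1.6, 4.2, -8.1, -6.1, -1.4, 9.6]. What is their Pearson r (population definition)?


Pearson correlation coefficient (population):
r = cov(X,Y) / (std(X) * std(Y))
Mean X = 1.8714, Mean Y = 0.9286
Cov(X,Y) = -1.760612
Std(X) = 5.249684, Std(Y) = 6.047364
r = -0.0555

-0.0555


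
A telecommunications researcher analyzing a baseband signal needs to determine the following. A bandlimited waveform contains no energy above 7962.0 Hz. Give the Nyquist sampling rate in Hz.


The Nyquist rate is twice the maximum frequency component.
fs_min = 2 * fmax
      = 2 * 7962.0
      = 15924.0 Hz

15924.0


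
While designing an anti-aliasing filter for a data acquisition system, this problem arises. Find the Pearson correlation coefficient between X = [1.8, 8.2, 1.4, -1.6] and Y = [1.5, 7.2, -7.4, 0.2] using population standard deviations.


Pearson correlation coefficient (population):
r = cov(X,Y) / (std(X) * std(Y))
Mean X = 2.45, Mean Y = 0.375
Cov(X,Y) = 11.84625
Std(X) = 3.570364, Std(Y) = 5.204025
r = 0.6376

0.6376


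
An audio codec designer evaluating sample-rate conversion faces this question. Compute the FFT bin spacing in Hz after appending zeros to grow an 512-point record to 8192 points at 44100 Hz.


Frequency resolution after zero-padding:
N_padded = 512 * 16 = 8192
df = fs / N_padded
   = 44100 / 8192
   = 5.3833 Hz

5.3833 Hz


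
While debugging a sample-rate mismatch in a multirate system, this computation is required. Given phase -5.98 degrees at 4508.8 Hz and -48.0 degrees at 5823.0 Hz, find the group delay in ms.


Group delay from phase difference:
tau = -d(phi)/d(omega)
d(phi) = -42.02 deg = -0.733387 rad
d(omega) = 2*pi*(5823.0 - 4508.8) = 8257.3621 rad/s
tau = -(-0.733387) / 8257.3621
    = 0.0888 ms

0.0888 ms


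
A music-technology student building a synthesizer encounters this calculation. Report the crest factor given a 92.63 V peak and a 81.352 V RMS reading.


Crest factor is the ratio of peak to RMS:
CF = V_peak / V_rms
   = 92.63 / 81.352
   = 1.1386

1.1386


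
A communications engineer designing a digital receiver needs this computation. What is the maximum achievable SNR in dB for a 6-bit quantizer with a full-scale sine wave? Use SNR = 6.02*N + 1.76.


Theoretical SNR for a full-scale sinusoid:
SNR = 6.02 * N + 1.76
    = 6.02 * 6 + 1.76
    = 36.12 + 1.76
    = 37.88 dB

37.88 dB


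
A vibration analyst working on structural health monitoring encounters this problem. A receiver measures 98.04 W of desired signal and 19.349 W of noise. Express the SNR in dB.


SNR in decibels:
SNR = 10 * log10(Ps / Pn)
    = 10 * log10(98.04 / 19.349)
    = 10 * log10(5.0669)
    = 10 * 0.7047
    = 7.05 dB

7.05 dB


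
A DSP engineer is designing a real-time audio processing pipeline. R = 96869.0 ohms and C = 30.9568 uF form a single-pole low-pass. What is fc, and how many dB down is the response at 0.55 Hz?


Step 1 — cutoff frequency:
fc = 1 / (2*pi*R*C)
C = 30.9568 uF = 3.09568e-05 F
fc = 1 / (2*pi*96869.0*3.09568e-05)
   = 0.0530737 Hz

Step 2 — magnitude at f = 0.55 Hz:
|H(f)| = 1 / sqrt(1 + (f/fc)^2)
f/fc = 0.55 / 0.0530737 = 10.362948
|H| = 1 / sqrt(1 + 107.390691) = 0.0960515
|H|_dB = 20*log10(0.0960515) = -20.35 dB

fc = 0.0530737 Hz; |H(0.55 Hz)| = -20.35 dB


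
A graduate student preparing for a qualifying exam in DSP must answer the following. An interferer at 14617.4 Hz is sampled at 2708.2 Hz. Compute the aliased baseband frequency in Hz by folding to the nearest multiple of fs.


Compute the nearest integer multiple of fs to the signal:
n = round(14617.4 / 2708.2) = 5
f_alias = |14617.4 - 5 * 2708.2|
        = |14617.4 - 13541.0|
        = 1076.4 Hz

1076.4


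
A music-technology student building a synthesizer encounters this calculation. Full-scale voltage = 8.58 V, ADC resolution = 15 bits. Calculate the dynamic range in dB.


Dynamic range from full-scale to LSB:
V_min = V_max / 2^bits = 8.58 / 2^15
DR = 20 * log10(V_max / V_min)
   = 20 * log10(2^15)
   = 20 * 15 * log10(2)
   = 90.31 dB

90.31 dB


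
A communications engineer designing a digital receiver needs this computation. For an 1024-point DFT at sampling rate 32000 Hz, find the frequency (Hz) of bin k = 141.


Frequency of DFT bin k:
f_k = k * fs / N
    = 141 * 32000 / 1024
    = 4512000 / 1024
    = 4406.25 Hz

4406.25 Hz


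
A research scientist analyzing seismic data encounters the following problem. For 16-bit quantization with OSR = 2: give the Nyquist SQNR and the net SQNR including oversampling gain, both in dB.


Step 1 — baseline SQNR at Nyquist:
SQNR_base = 6.02*N + 1.76
          = 6.02*16 + 1.76
          = 98.08 dB

Step 2 — oversampling processing gain:
G = 10*log10(OSR) = 10*log10(2) = 3.01 dB

Step 3 — total:
SQNR_total = 98.08 + 3.01 = 101.09 dB

Base SQNR = 98.08 dB; oversampled SQNR = 101.09 dB


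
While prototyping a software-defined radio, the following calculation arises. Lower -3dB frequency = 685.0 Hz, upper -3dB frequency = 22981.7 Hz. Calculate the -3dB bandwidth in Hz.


Bandwidth is the difference of -3dB frequencies:
BW = f_high - f_low
   = 22981.7 - 685.0
   = 22296.7 Hz

22296.7 Hz


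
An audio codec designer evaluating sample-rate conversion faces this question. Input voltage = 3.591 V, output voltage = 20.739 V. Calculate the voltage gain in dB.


Voltage gain in dB:
G = 20 * log10(Vout / Vin)
  = 20 * log10(20.739 / 3.591)
  = 20 * log10(5.775272)
  = 20 * 0.761572
  = 15.23 dB

15.23 dB


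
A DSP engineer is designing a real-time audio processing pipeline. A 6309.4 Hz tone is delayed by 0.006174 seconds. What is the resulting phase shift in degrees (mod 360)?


Phase shift from frequency and time delay:
phi = 360 * f * t_delay
    = 360 * 6309.4 * 0.006174
    = 14023.52 degrees
    mod 360 = 343.52 degrees

343.52 degrees


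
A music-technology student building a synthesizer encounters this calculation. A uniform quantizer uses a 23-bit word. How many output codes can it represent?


Number of quantization levels = 2^N
= 2^23
= 8388608

8388608


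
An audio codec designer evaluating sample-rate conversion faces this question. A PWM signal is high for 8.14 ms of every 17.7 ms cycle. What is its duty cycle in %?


Duty cycle as a percentage:
DC = (t_on / T) * 100
   = (8.14 / 17.7) * 100
   = 0.459887 * 100
   = 45.99 %

45.99 %


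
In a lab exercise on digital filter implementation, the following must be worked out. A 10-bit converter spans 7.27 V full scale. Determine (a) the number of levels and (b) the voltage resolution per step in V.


Step 1 — number of quantization levels:
L = 2^N = 2^10 = 1024

Step 2 — LSB step size:
delta = Vfs / L
      = 7.27 / 1024
      = 0.00709961 V

Levels = 1024; step size = 0.00709961 V


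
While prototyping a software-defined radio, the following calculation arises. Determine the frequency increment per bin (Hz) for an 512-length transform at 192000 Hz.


DFT frequency resolution:
df = fs / N
   = 192000 / 512
   = 375.0 Hz

375.0 Hz


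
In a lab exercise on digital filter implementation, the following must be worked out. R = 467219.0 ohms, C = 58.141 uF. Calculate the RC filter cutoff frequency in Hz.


Cutoff frequency of a first-order RC filter:
fc = 1 / (2 * pi * R * C)
C = 58.141 uF = 5.8141e-05 F
fc = 1 / (2 * pi * 467219.0 * 5.8141e-05)
   = 1 / 170.68008917144
   = 0.005859 Hz

0.005859 Hz


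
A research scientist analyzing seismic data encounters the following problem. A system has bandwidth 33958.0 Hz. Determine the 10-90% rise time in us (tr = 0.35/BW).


Rise time from bandwidth relationship:
tr = 0.35 / BW
   = 0.35 / 33958.0
   = 1.030684964e-05 s
   = 10.3068 us

10.3068 us


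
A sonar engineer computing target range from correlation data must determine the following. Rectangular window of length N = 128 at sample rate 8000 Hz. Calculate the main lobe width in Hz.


Main lobe width for a rectangular window:
Width = 2 * fs / N
      = 2 * 8000 / 128
      = 16000 / 128
      = 125.0 Hz

125.0 Hz


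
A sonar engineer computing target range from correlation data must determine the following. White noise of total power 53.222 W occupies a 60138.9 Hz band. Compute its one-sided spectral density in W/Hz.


Power spectral density:
PSD = P / BW
    = 53.222 / 60138.9
    = 0.00088498 W/Hz

0.00088498 W/Hz


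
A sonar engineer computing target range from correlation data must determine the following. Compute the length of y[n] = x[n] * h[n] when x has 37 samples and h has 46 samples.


Linear convolution output length:
L = N + M - 1
  = 37 + 46 - 1
  = 82 samples

82


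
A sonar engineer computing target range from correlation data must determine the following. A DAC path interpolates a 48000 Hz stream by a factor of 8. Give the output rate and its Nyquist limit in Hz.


Step 1 — output sample rate after interpolation by L:
fs_out = L * fs_in = 8 * 48000 = 384000 Hz

Step 2 — Nyquist frequency of the output stream:
f_Nyq = fs_out / 2 = 384000 / 2 = 192000.0 Hz

fs_out = 384000 Hz; f_Nyquist = 192000.0 Hz


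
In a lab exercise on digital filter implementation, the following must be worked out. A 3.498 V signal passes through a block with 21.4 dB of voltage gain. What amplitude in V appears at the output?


Output voltage from dB gain:
V_out = V_in * 10^(gain_dB / 20)
      = 3.498 * 10^(21.4 / 20)
      = 3.498 * 11.748976
      = 41.0979 V

41.0979 V


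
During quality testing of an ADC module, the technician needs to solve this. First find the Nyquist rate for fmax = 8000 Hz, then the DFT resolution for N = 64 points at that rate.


Step 1 — Nyquist sampling rate:
fs = 2 * fmax = 2 * 8000 = 16000 Hz

Step 2 — DFT bin spacing:
df = fs / N = 16000 / 64 = 250.0 Hz

250.0 Hz


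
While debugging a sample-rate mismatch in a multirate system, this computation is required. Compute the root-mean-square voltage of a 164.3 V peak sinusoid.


RMS voltage for a sinusoidal waveform:
V_rms = V_peak / sqrt(2)
      = 164.3 / 1.414214
      = 116.178 V

116.178 V


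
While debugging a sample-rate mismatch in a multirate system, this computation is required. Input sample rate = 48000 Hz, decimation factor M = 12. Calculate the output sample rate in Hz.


Decimation reduces the sample rate:
fs_out = fs_in / M
       = 48000 / 12
       = 4000.0 Hz

4000.0 Hz


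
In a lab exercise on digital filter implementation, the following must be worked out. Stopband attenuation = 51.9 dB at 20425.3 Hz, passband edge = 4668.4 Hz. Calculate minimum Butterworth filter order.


Butterworth filter order formula:
n = log10(10^(A/10) - 1) / (2 * log10(f_stop/f_pass))
10^(51.9/10) - 1 = 154880.6619
f_stop/f_pass = 20425.3 / 4668.4 = 4.3752
n = 4.0484 -> ceil = 5

5


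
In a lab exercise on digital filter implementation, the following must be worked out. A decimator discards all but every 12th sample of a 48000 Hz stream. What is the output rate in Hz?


Decimation reduces the sample rate:
fs_out = fs_in / M
       = 48000 / 12
       = 4000.0 Hz

4000.0 Hz


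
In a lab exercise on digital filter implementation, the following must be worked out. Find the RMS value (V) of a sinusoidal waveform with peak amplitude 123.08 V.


RMS voltage for a sinusoidal waveform:
V_rms = V_peak / sqrt(2)
      = 123.08 / 1.414214
      = 87.031 V

87.031 V


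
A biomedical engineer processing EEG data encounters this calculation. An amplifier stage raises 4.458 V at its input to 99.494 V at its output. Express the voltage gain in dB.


Voltage gain in dB:
G = 20 * log10(Vout / Vin)
  = 20 * log10(99.494 / 4.458)
  = 20 * log10(22.31808)
  = 20 * 1.348657
  = 26.97 dB

26.97 dB


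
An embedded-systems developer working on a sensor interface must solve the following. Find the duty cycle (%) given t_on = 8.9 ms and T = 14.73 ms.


Duty cycle as a percentage:
DC = (t_on / T) * 100
   = (8.9 / 14.73) * 100
   = 0.604209 * 100
   = 60.42 %

60.42 %


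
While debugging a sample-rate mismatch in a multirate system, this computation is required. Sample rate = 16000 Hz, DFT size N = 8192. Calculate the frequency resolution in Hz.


DFT frequency resolution:
df = fs / N
   = 16000 / 8192
   = 1.9531 Hz

1.9531 Hz


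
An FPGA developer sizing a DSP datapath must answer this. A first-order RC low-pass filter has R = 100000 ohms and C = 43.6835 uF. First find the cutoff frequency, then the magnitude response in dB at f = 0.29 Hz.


Step 1 — cutoff frequency:
fc = 1 / (2*pi*R*C)
C = 43.6835 uF = 4.36835e-05 F
fc = 1 / (2*pi*100000*4.36835e-05)
   = 0.0364337 Hz

Step 2 — magnitude at f = 0.29 Hz:
|H(f)| = 1 / sqrt(1 + (f/fc)^2)
f/fc = 0.29 / 0.0364337 = 7.959664
|H| = 1 / sqrt(1 + 63.356251) = 0.1246535
|H|_dB = 20*log10(0.1246535) = -18.09 dB

fc = 0.0364337 Hz; |H(0.29 Hz)| = -18.09 dB


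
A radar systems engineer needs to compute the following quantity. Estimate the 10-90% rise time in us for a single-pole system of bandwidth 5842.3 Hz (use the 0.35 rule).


Rise time from bandwidth relationship:
tr = 0.35 / BW
   = 0.35 / 5842.3
   = 5.990791298e-05 s
   = 59.9079 us

59.9079 us


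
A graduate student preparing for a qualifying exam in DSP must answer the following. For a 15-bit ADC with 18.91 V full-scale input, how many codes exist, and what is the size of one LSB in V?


Step 1 — number of quantization levels:
L = 2^N = 2^15 = 32768

Step 2 — LSB step size:
delta = Vfs / L
      = 18.91 / 32768
      = 0.00057709 V

Levels = 32768; step size = 0.00057709 V


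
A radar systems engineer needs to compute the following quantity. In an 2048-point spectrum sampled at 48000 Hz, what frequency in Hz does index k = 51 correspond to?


Frequency of DFT bin k:
f_k = k * fs / N
    = 51 * 48000 / 2048
    = 2448000 / 2048
    = 1195.312 Hz

1195.312 Hz


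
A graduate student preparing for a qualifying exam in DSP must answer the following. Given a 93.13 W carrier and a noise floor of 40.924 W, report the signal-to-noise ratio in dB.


SNR in decibels:
SNR = 10 * log10(Ps / Pn)
    = 10 * log10(93.13 / 40.924)
    = 10 * log10(2.2757)
    = 10 * 0.3571
    = 3.57 dB

3.57 dB


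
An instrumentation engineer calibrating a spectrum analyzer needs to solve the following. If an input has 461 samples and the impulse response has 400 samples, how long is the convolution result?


Linear convolution output length:
L = N + M - 1
  = 461 + 400 - 1
  = 860 samples

860


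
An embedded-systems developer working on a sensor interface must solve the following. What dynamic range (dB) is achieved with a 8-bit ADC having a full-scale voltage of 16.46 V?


Dynamic range from full-scale to LSB:
V_min = V_max / 2^bits = 16.46 / 2^8
DR = 20 * log10(V_max / V_min)
   = 20 * log10(2^8)
   = 20 * 8 * log10(2)
   = 48.16 dB

48.16 dB


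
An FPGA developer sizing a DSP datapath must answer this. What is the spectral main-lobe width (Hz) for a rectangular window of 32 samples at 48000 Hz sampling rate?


Main lobe width for a rectangular window:
Width = 2 * fs / N
      = 2 * 48000 / 32
      = 96000 / 32
      = 3000.0 Hz

3000.0 Hz


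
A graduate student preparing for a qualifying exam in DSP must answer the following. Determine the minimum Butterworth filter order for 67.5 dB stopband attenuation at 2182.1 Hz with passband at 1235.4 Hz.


Butterworth filter order formula:
n = log10(10^(A/10) - 1) / (2 * log10(f_stop/f_pass))
10^(67.5/10) - 1 = 5623412.2519
f_stop/f_pass = 2182.1 / 1235.4 = 1.7663
n = 13.6603 -> ceil = 14

14


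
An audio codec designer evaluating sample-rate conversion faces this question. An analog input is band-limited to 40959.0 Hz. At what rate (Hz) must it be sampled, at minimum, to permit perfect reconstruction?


The Nyquist rate is twice the maximum frequency component.
fs_min = 2 * fmax
      = 2 * 40959.0
      = 81918.0 Hz

81918.0


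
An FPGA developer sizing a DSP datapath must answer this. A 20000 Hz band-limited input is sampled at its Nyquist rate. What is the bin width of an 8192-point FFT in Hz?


Step 1 — Nyquist sampling rate:
fs = 2 * fmax = 2 * 20000 = 40000 Hz

Step 2 — DFT bin spacing:
df = fs / N = 40000 / 8192 = 4.8828 Hz

4.8828 Hz


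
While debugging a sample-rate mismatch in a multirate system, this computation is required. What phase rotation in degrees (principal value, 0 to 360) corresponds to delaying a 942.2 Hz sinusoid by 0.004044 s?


Phase shift from frequency and time delay:
phi = 360 * f * t_delay
    = 360 * 942.2 * 0.004044
    = 1371.69 degrees
    mod 360 = 291.69 degrees

291.69 degrees


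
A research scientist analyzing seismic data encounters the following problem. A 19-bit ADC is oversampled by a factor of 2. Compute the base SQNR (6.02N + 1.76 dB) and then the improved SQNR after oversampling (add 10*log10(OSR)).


Step 1 — baseline SQNR at Nyquist:
SQNR_base = 6.02*N + 1.76
          = 6.02*19 + 1.76
          = 116.14 dB

Step 2 — oversampling processing gain:
G = 10*log10(OSR) = 10*log10(2) = 3.01 dB

Step 3 — total:
SQNR_total = 116.14 + 3.01 = 119.15 dB

Base SQNR = 116.14 dB; oversampled SQNR = 119.15 dB


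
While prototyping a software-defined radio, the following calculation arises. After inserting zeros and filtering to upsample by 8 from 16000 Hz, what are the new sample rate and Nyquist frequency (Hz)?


Step 1 — output sample rate after interpolation by L:
fs_out = L * fs_in = 8 * 16000 = 128000 Hz

Step 2 — Nyquist frequency of the output stream:
f_Nyq = fs_out / 2 = 128000 / 2 = 64000.0 Hz

fs_out = 128000 Hz; f_Nyquist = 64000.0 Hz


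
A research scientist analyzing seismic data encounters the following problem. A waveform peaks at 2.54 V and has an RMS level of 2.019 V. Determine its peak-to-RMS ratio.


Crest factor is the ratio of peak to RMS:
CF = V_peak / V_rms
   = 2.54 / 2.019
   = 1.258

1.258


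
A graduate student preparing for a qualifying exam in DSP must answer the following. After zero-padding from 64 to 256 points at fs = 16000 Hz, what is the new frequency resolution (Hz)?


Frequency resolution after zero-padding:
N_padded = 64 * 4 = 256
df = fs / N_padded
   = 16000 / 256
   = 62.5 Hz

62.5 Hz


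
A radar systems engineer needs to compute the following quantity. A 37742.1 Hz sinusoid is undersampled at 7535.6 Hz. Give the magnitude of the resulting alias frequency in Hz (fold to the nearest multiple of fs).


Compute the nearest integer multiple of fs to the signal:
n = round(37742.1 / 7535.6) = 5
f_alias = |37742.1 - 5 * 7535.6|
        = |37742.1 - 37678.0|
        = 64.1 Hz

64.1


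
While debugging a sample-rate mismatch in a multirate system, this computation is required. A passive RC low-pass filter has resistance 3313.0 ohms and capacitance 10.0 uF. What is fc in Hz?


Cutoff frequency of a first-order RC filter:
fc = 1 / (2 * pi * R * C)
C = 10.0 uF = 1e-05 F
fc = 1 / (2 * pi * 3313.0 * 1e-05)
   = 1 / 0.20816192922686
   = 4.803952 Hz

4.803952 Hz


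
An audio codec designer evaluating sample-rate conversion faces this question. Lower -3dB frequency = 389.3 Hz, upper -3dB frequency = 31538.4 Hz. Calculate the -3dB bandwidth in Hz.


Bandwidth is the difference of -3dB frequencies:
BW = f_high - f_low
   = 31538.4 - 389.3
   = 31149.1 Hz

31149.1 Hz


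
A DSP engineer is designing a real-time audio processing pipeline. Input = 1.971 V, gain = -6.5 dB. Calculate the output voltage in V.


Output voltage from dB gain:
V_out = V_in * 10^(gain_dB / 20)
      = 1.971 * 10^(-6.5 / 20)
      = 1.971 * 0.473151
      = 0.9326 V

0.9326 V


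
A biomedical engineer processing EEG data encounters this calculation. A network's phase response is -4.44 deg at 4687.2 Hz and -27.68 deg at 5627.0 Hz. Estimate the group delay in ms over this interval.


Group delay from phase difference:
tau = -d(phi)/d(omega)
d(phi) = -23.24 deg = -0.405615 rad
d(omega) = 2*pi*(5627.0 - 4687.2) = 5904.9376 rad/s
tau = -(-0.405615) / 5904.9376
    = 0.0687 ms

0.0687 ms


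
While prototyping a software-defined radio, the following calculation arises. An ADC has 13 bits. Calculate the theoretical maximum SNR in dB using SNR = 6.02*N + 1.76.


Theoretical SNR for a full-scale sinusoid:
SNR = 6.02 * N + 1.76
    = 6.02 * 13 + 1.76
    = 78.26 + 1.76
    = 80.02 dB

80.02 dB


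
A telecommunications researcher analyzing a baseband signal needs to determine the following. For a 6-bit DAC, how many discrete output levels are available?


Number of quantization levels = 2^N
= 2^6
= 64

64


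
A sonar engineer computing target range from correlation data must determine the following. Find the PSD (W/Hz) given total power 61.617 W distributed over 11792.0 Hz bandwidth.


Power spectral density:
PSD = P / BW
    = 61.617 / 11792.0
    = 0.00522532 W/Hz

0.00522532 W/Hz


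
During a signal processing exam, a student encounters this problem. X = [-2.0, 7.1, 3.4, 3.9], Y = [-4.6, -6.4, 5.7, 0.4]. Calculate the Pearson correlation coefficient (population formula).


Pearson correlation coefficient (population):
r = cov(X,Y) / (std(X) * std(Y))
Mean X = 3.1, Mean Y = -1.225
Cov(X,Y) = -0.0275
Std(X) = 3.268792, Std(Y) = 4.710825
r = -0.0018

-0.0018


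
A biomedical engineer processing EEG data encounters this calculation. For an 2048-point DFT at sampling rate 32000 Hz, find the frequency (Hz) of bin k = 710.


Frequency of DFT bin k:
f_k = k * fs / N
    = 710 * 32000 / 2048
    = 22720000 / 2048
    = 11093.75 Hz

11093.75 Hz


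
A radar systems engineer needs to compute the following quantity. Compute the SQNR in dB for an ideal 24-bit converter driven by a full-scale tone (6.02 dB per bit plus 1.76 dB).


Theoretical SNR for a full-scale sinusoid:
SNR = 6.02 * N + 1.76
    = 6.02 * 24 + 1.76
    = 144.48 + 1.76
    = 146.24 dB

146.24 dB


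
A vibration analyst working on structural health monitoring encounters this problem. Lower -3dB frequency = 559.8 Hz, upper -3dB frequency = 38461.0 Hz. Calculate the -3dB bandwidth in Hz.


Bandwidth is the difference of -3dB frequencies:
BW = f_high - f_low
   = 38461.0 - 559.8
   = 37901.2 Hz

37901.2 Hz


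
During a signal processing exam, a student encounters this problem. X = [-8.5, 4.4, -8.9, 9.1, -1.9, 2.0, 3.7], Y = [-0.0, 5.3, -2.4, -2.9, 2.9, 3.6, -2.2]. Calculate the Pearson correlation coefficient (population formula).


Pearson correlation coefficient (population):
r = cov(X,Y) / (std(X) * std(Y))
Mean X = -0.0143, Mean Y = 0.6143
Cov(X,Y) = 1.700204
Std(X) = 6.267018, Std(Y) = 3.066608
r = 0.0885

0.0885


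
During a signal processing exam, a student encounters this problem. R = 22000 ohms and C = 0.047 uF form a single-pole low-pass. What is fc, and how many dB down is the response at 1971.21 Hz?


Step 1 — cutoff frequency:
fc = 1 / (2*pi*R*C)
C = 0.047 uF = 4.7e-08 F
fc = 1 / (2*pi*22000*4.7e-08)
   = 153.922 Hz

Step 2 — magnitude at f = 1971.21 Hz:
|H(f)| = 1 / sqrt(1 + (f/fc)^2)
f/fc = 1971.21 / 153.922 = 12.806551
|H| = 1 / sqrt(1 + 164.007749) = 0.0778481
|H|_dB = 20*log10(0.0778481) = -22.18 dB

fc = 153.922 Hz; |H(1971.21 Hz)| = -22.18 dB


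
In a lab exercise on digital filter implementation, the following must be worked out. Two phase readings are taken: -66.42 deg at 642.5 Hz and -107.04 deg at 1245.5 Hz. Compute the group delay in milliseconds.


Group delay from phase difference:
tau = -d(phi)/d(omega)
d(phi) = -40.62 deg = -0.708953 rad
d(omega) = 2*pi*(1245.5 - 642.5) = 3788.7607 rad/s
tau = -(-0.708953) / 3788.7607
    = 0.1871 ms

0.1871 ms


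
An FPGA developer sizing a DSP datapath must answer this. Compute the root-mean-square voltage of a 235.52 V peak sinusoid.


RMS voltage for a sinusoidal waveform:
V_rms = V_peak / sqrt(2)
      = 235.52 / 1.414214
      = 166.538 V

166.538 V
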